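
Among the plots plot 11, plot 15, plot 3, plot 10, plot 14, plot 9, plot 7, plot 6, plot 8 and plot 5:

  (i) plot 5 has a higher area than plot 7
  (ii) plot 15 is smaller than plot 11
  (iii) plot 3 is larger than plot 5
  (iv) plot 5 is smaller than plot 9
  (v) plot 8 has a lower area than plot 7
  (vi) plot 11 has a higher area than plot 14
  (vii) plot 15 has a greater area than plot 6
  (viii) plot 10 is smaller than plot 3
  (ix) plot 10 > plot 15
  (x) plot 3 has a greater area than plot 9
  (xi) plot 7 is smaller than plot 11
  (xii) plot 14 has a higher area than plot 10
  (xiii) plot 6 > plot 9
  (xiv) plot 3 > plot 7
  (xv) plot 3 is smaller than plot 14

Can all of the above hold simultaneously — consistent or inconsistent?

The single ordering plot 8 < plot 7 < plot 5 < plot 9 < plot 6 < plot 15 < plot 10 < plot 3 < plot 14 < plot 11 satisfies every listed relation, so no contradiction arises.

consistent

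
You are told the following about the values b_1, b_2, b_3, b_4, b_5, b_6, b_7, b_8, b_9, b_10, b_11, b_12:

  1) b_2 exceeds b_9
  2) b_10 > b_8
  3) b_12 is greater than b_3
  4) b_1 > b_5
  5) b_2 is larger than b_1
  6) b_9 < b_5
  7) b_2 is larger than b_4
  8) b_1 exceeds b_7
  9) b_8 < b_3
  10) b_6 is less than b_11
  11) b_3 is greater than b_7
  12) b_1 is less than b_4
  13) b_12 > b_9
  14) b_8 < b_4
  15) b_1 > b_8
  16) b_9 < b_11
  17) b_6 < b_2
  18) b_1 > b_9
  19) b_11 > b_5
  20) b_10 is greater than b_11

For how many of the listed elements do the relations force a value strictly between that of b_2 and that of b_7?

2

Chaining upward from b_7 reaches: b_3, b_1, b_4, b_12.
Chaining downward from b_2 reaches: b_9, b_8, b_5, b_6, b_1, b_4.
Strictly between b_7 and b_2 are those in both lists: b_1, b_4 — 2 elements.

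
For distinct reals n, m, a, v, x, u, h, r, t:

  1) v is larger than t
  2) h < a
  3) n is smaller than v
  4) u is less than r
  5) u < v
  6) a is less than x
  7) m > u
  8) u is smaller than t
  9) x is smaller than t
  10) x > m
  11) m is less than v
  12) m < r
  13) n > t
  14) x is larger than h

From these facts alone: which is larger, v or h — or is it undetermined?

v

Following the relations from h: h < x < t < n < v.
So v is larger.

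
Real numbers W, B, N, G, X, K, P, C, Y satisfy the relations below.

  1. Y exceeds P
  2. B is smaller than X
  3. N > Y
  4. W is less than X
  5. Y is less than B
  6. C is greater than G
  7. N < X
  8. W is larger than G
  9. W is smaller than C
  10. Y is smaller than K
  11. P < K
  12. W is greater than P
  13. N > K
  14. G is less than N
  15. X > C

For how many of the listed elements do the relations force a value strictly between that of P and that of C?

1

Chaining upward from P reaches: Y, K, N, W, B, X.
Chaining downward from C reaches: G, W.
Strictly between P and C are those in both lists: W — 1 element.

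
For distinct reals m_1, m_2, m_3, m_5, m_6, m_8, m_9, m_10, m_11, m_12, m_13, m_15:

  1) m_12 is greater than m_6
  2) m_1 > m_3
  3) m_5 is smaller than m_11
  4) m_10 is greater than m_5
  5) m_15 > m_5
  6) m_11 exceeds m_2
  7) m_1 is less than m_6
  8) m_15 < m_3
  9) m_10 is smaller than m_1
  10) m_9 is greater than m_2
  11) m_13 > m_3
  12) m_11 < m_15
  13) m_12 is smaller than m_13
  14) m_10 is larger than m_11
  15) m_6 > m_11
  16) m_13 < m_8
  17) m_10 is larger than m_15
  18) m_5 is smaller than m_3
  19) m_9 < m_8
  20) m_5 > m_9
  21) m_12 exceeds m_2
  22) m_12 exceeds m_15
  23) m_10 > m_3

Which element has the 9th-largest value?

The consecutive relations fix a unique order: m_2 < m_9 < m_5 < m_11 < m_15 < m_3 < m_10 < m_1 < m_6 < m_12 < m_13 < m_8.
Counting 9 from the largest end gives m_11.

m_11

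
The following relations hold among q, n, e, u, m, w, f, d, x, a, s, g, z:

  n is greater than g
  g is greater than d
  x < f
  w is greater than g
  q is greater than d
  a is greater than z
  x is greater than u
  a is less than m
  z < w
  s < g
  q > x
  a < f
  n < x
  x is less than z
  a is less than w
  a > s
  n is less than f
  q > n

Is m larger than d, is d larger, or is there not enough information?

m

d < g and g < n give d < n.
Then n < x extends the chain to x.
With x < z: d < g < n < x < z.
With z < a: d < g < n < x < z < a.
Then a < m extends the chain to m.
So m is larger.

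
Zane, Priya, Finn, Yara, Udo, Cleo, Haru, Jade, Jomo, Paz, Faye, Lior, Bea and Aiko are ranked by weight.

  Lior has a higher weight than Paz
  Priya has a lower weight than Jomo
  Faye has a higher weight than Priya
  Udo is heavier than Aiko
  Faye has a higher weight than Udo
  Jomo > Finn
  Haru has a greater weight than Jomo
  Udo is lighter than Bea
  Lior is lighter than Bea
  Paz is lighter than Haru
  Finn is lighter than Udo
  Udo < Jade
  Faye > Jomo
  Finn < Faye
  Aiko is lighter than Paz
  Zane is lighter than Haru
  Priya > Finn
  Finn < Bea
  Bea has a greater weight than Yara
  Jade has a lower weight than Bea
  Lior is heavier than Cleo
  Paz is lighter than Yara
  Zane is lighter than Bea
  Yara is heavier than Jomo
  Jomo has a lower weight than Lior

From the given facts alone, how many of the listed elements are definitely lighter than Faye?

5

Directly below Faye: Finn, Priya, Jomo, Udo.
One step further: Aiko (5 so far).
Nothing else is reachable below Faye; 5 in all.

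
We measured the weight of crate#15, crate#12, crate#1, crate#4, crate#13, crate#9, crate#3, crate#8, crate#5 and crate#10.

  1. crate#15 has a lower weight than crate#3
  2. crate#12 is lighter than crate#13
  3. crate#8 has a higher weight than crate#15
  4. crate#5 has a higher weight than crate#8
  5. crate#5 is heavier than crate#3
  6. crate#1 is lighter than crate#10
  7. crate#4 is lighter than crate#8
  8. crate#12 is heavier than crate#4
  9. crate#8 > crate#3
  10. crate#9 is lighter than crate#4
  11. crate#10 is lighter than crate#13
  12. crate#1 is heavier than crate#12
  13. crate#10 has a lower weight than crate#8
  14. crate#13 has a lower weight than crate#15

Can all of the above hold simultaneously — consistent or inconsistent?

consistent

Every relation is compatible with crate#9 < crate#4 < crate#12 < crate#1 < crate#10 < crate#13 < crate#15 < crate#3 < crate#8 < crate#5; the set is consistent.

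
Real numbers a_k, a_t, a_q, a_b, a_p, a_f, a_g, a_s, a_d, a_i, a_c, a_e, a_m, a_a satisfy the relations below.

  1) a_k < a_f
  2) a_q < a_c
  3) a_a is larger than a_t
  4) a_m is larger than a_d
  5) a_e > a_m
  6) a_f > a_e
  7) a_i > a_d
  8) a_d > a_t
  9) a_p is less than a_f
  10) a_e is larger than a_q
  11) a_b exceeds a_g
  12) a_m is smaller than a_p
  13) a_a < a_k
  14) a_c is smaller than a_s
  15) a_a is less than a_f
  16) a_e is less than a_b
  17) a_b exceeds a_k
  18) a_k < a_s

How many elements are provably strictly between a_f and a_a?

1

Chaining upward from a_a reaches: a_k, a_s, a_b.
Chaining downward from a_f reaches: a_t, a_d, a_q, a_m, a_k, a_p, a_e.
Strictly between a_a and a_f are those in both lists: a_k — 1 element.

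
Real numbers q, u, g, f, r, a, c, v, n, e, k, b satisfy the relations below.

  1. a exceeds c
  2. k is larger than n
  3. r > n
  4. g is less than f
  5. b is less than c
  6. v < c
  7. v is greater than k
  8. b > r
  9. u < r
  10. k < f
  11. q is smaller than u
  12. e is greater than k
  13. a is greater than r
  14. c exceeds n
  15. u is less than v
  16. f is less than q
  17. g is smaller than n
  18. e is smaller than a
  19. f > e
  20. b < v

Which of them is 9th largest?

Chaining the given pairs: g < n < k < e < f < q < u < r < b < v < c < a.
The 9th largest is e.

e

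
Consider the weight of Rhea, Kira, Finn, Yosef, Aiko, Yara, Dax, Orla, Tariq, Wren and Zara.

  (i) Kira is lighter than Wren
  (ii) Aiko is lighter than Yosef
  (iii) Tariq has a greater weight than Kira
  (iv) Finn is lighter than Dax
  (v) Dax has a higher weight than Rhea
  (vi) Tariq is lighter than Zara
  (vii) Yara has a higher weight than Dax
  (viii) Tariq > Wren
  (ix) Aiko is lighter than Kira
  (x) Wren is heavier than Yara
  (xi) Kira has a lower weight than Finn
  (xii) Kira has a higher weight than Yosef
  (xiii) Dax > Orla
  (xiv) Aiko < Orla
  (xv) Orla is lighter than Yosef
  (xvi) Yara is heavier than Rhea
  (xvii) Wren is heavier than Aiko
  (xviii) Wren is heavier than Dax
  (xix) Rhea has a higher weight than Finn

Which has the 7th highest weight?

Finn

Piecing the relations together gives one ordering: Aiko < Orla < Yosef < Kira < Finn < Rhea < Dax < Yara < Wren < Tariq < Zara.
The 7th largest is Finn.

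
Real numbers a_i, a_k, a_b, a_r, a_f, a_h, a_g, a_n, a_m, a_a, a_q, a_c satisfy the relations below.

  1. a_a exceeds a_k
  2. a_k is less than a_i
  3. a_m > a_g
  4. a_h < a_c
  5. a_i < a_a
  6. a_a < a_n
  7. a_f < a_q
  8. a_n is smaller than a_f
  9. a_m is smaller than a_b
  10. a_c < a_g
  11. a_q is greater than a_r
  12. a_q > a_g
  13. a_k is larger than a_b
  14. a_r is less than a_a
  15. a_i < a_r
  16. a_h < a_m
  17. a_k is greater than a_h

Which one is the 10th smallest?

Chaining the given pairs: a_h < a_c < a_g < a_m < a_b < a_k < a_i < a_r < a_a < a_n < a_f < a_q.
The 10th smallest is a_n.

a_n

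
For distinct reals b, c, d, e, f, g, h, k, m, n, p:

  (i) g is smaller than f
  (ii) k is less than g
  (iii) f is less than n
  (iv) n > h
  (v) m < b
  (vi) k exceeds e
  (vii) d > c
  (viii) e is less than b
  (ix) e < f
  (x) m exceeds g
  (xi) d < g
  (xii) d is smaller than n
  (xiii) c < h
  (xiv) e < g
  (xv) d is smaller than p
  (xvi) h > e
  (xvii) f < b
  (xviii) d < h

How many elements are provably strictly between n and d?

Chaining upward from d reaches: g, m, f, h, b, p.
Chaining downward from n reaches: e, c, k, g, f, h.
Strictly between d and n are those in both lists: g, f, h — 3 elements.

3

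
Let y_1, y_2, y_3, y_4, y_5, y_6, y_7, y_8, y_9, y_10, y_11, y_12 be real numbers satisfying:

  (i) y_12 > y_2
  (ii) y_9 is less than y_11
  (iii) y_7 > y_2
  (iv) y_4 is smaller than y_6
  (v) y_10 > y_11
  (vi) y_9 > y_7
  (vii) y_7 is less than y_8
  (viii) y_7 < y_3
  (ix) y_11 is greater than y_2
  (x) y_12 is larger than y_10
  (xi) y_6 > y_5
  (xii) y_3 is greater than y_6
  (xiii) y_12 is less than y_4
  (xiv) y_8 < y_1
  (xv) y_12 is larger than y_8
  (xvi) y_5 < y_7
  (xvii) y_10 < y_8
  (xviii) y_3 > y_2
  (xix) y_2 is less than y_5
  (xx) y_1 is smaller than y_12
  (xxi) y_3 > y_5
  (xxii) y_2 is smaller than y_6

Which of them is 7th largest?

y_10

Piecing the relations together gives one ordering: y_2 < y_5 < y_7 < y_9 < y_11 < y_10 < y_8 < y_1 < y_12 < y_4 < y_6 < y_3.
Counting 7 from the largest end gives y_10.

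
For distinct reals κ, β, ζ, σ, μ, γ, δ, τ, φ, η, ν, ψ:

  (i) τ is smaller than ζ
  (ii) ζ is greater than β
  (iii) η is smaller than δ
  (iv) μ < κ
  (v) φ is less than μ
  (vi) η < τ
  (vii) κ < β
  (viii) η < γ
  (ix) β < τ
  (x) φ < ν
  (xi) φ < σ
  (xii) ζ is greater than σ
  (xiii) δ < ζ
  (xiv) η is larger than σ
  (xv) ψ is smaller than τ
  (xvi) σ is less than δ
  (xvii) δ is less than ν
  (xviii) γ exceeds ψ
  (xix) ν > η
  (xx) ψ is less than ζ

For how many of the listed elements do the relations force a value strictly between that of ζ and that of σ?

3

Chaining upward from σ reaches: η, δ, ν, τ, γ.
Chaining downward from ζ reaches: φ, μ, ψ, κ, η, δ, β, τ.
Strictly between σ and ζ are those in both lists: η, δ, τ — 3 elements.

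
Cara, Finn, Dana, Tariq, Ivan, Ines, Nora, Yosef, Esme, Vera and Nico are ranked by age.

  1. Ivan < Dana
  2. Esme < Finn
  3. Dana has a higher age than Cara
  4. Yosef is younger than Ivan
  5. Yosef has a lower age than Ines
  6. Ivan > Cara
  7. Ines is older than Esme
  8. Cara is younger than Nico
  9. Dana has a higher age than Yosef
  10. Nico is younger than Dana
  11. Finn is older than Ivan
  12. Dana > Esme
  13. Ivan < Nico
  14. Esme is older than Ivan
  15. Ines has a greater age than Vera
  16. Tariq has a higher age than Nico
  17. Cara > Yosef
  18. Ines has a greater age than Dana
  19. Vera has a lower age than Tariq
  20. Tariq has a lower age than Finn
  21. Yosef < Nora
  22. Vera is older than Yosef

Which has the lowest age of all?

Yosef

Chaining upward from Yosef: directly above it, Cara, Vera, Nora, Ivan, Dana, Ines; then Esme, Nico, Tariq, Finn.
That covers every other element, and nothing is given below Yosef, so Yosef is the lowest age.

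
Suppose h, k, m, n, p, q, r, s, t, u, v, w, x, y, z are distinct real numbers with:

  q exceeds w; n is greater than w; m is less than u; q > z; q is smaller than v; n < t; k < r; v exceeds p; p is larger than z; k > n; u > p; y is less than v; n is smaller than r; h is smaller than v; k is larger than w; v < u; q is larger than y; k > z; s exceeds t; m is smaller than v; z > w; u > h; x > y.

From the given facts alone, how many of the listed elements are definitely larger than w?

10

From w the given relations immediately reach z, q, n, k.
From those, p, r, t, v — 8 in total.
From those, u, s — 10 in total.
No other element is forced above w by the given relations, so the count is 10.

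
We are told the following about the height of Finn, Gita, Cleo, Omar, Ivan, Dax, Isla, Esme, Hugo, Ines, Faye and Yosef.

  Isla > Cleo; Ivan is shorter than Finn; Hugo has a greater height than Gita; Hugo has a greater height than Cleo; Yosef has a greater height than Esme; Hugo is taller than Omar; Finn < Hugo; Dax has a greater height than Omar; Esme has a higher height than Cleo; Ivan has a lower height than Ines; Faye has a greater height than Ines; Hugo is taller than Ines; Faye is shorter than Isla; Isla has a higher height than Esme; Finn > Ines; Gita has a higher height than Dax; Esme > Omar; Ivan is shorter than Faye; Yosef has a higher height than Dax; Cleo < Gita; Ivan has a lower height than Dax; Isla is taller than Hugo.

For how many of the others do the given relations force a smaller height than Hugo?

7

From Hugo the given relations immediately reach Omar, Cleo, Ines, Finn, Gita.
From those, Ivan, Dax — 7 in total.
No other element is forced below Hugo by the given relations, so the count is 7.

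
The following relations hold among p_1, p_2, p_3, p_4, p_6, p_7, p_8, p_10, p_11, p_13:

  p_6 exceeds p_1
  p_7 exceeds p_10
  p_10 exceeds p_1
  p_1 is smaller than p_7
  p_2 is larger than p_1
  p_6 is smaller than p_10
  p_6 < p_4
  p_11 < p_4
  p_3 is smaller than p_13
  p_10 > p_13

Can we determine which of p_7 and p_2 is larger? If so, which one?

undetermined

Following every chain through p_2: below p_2 we get p_1.
p_7 is not reached, and no chain runs the other way from p_7 to p_2.
So the given relations leave the order of p_2 and p_7 undetermined.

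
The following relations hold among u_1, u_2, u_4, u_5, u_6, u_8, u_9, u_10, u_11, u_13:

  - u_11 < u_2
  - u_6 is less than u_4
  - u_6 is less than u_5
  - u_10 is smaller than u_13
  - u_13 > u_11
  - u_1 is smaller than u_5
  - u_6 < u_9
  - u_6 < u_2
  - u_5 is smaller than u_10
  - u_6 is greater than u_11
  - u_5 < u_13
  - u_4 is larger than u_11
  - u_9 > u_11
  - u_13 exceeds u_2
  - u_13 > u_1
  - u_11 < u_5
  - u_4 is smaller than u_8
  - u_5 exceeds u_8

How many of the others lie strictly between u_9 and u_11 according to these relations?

1

The relations place u_11 below u_9. An element lies strictly between them when it is forced above u_11 and also forced below u_9.
Above u_11: {u_6, u_4, u_8, u_2, u_5, u_10, u_13}. Below u_9: {u_6}.
Intersection: {u_6} — 1.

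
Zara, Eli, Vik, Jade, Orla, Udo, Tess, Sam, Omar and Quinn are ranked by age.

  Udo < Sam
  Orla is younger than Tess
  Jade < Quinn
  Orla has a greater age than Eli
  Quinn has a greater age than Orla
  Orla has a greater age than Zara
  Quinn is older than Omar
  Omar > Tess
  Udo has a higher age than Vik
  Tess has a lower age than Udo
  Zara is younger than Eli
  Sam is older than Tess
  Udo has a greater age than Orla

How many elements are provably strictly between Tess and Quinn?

Chaining upward from Tess reaches: Omar, Udo, Sam.
Chaining downward from Quinn reaches: Zara, Eli, Orla, Omar, Jade.
Strictly between Tess and Quinn are those in both lists: Omar — 1 element.

1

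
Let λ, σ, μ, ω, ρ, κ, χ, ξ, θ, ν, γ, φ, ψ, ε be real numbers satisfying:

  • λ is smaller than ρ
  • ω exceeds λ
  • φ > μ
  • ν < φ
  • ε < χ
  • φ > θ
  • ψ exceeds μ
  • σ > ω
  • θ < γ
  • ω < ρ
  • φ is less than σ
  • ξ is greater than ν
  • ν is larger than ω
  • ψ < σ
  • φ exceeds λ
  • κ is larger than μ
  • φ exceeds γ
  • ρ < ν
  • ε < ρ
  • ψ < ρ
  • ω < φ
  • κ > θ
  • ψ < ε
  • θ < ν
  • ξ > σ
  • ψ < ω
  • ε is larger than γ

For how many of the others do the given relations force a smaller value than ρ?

The elements the relations force below ρ are θ, μ, γ, ψ, ε, λ, ω — no chain reaches any other.
That is 7.

7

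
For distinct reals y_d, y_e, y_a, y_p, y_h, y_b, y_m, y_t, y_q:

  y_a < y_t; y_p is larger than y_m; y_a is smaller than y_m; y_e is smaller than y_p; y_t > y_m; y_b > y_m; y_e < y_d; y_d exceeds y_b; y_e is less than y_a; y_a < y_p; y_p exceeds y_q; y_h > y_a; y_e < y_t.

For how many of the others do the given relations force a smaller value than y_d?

Directly below y_d: y_e, y_b.
One step further: y_m (3 so far).
One step further: y_a (4 so far).
Nothing else is reachable below y_d; 4 in all.

4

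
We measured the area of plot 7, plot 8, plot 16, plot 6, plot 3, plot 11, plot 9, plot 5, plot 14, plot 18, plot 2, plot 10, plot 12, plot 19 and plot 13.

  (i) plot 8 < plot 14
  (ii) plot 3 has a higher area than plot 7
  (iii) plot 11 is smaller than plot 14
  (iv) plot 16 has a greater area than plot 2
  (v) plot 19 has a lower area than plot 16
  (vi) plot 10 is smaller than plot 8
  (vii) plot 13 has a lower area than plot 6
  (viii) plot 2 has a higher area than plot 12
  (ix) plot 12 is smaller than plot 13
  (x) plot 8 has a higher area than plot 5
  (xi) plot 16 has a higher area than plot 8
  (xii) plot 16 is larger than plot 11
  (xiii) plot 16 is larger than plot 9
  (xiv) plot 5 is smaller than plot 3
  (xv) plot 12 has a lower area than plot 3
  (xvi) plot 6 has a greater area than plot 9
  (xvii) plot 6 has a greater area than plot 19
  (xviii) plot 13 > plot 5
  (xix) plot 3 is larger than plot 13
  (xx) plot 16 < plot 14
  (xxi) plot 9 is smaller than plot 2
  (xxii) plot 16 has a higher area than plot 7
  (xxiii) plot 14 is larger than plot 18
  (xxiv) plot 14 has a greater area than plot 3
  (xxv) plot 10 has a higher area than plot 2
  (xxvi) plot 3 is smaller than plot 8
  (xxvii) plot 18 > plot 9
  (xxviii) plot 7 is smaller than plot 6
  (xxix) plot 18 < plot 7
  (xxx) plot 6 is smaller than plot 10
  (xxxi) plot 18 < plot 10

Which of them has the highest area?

Chaining downward from plot 14: directly below it, plot 18, plot 3, plot 11, plot 8, plot 16; then plot 12, plot 5, plot 13, plot 9, plot 19, plot 7, plot 2, plot 10; then plot 6.
That covers every other element, and nothing is given above plot 14, so plot 14 is the highest area.

plot 14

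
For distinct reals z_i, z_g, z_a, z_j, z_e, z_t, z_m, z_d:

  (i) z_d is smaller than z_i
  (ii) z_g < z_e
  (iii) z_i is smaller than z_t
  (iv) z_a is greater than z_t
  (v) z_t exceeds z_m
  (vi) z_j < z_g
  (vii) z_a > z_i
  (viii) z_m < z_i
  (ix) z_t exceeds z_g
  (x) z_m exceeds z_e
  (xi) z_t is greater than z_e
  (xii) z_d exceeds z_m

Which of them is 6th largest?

The consecutive relations fix a unique order: z_j < z_g < z_e < z_m < z_d < z_i < z_t < z_a.
Counting 6 from the largest end gives z_e.

z_e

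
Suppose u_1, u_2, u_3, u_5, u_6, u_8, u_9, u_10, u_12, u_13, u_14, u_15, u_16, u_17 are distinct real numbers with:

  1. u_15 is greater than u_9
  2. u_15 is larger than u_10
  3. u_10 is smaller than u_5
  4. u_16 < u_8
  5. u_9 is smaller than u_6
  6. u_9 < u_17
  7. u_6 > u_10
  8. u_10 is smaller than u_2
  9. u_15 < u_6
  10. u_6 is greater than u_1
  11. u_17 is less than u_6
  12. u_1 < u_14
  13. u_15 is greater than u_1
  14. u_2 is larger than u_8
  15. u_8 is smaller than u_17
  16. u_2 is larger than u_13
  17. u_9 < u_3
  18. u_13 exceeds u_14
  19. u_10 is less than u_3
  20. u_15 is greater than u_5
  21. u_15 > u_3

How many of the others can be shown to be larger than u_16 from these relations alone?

The elements the relations force above u_16 are u_8, u_2, u_17, u_6 — no chain reaches any other.
That is 4.

4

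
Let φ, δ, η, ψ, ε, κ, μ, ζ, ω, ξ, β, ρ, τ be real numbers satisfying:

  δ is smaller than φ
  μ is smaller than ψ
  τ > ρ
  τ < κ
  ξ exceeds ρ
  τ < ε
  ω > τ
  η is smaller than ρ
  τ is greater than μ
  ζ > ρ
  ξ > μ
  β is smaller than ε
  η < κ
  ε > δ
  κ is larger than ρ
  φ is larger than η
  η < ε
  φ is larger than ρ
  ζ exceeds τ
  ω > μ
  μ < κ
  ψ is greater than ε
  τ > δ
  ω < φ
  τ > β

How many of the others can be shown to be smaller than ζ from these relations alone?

The elements the relations force below ζ are δ, β, η, ρ, μ, τ — no chain reaches any other.
That is 6.

6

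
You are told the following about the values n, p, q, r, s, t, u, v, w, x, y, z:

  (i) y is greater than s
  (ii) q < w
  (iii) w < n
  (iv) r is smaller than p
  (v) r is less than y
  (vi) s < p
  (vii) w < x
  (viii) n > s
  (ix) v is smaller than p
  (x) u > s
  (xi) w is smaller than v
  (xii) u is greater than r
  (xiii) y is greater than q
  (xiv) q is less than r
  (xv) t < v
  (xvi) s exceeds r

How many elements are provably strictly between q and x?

1

Chaining upward from q reaches: r, s, y, w, u, n, v, p.
Chaining downward from x reaches: w.
Strictly between q and x are those in both lists: w — 1 element.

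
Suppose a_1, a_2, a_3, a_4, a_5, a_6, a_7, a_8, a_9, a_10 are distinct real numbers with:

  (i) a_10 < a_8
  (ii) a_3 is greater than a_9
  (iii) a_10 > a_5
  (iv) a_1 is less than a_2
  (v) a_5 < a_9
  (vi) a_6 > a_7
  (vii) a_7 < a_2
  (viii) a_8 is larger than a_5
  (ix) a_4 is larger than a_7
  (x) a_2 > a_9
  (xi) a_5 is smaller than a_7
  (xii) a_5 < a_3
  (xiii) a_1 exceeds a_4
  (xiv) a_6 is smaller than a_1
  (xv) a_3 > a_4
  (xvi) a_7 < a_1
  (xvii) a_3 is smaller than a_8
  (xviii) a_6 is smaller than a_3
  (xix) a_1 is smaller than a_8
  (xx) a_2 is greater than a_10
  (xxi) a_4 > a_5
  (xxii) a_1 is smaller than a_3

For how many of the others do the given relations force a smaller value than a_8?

Directly below a_8: a_5, a_10, a_1, a_3.
One step further: a_7, a_9, a_6, a_4 (8 so far).
No other element is forced below a_8 by the given relations, so the count is 8.

8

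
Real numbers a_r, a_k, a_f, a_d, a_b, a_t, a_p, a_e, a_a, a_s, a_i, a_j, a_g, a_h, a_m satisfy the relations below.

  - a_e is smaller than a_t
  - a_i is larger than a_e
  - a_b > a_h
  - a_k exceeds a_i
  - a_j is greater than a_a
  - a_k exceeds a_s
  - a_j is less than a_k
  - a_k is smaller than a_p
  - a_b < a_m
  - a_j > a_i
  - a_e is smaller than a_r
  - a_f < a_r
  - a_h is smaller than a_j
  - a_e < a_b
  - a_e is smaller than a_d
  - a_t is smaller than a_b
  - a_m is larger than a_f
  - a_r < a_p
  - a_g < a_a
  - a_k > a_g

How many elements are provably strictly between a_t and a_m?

1

Chaining upward from a_t reaches: a_b.
Chaining downward from a_m reaches: a_e, a_h, a_f, a_b.
Strictly between a_t and a_m are those in both lists: a_b — 1 element.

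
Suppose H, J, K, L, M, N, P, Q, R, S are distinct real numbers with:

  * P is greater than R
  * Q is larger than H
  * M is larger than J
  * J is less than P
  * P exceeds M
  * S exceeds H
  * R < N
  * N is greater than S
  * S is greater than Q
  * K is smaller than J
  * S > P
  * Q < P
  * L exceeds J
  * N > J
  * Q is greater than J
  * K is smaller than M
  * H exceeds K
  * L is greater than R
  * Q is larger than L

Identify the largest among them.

N

R is not greatest since R < L; K is not greatest since K < M; J is not greatest since J < L; M is not greatest since M < P; H is not greatest since H < Q; L is not greatest since L < Q; Q is not greatest since Q < S; P is not greatest since P < S; S is not greatest since S < N.
Only N has nothing above it, so N is the largest.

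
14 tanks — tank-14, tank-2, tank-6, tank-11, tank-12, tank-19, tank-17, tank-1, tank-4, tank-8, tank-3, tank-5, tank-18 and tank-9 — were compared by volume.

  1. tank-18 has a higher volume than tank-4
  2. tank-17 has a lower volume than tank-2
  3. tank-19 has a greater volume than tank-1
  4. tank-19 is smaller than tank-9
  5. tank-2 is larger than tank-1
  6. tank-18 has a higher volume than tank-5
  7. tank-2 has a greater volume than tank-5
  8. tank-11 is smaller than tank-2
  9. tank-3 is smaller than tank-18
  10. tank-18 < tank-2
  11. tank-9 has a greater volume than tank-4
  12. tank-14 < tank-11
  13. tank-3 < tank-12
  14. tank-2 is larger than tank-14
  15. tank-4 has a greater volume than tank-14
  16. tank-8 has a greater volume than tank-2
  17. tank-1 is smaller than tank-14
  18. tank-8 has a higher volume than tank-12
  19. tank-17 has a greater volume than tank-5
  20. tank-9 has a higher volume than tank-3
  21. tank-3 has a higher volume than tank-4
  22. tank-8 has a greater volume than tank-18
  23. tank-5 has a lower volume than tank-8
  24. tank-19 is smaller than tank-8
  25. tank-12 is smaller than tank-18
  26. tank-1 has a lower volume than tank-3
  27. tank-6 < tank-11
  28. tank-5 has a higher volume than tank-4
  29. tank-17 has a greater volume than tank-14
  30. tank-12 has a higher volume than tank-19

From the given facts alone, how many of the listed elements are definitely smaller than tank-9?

5

Directly below tank-9: tank-4, tank-19, tank-3.
One step further: tank-1, tank-14 (5 so far).
Nothing else is reachable below tank-9; 5 in all.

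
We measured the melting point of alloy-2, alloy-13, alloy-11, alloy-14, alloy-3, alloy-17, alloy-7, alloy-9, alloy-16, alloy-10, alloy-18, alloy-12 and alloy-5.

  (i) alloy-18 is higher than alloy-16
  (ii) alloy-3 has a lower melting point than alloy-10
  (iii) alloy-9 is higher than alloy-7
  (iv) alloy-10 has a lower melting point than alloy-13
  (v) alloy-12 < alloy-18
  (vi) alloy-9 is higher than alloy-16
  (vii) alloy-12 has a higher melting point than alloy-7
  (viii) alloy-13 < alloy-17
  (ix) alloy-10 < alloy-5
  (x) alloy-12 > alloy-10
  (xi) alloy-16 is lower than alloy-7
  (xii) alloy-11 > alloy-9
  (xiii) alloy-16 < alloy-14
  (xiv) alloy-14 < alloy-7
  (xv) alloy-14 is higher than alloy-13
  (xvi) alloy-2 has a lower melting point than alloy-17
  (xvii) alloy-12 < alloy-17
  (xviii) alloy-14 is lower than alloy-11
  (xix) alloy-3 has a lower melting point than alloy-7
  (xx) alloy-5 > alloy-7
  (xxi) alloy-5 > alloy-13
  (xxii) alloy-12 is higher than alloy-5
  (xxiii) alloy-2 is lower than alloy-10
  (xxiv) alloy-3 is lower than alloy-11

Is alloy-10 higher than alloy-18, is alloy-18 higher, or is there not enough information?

alloy-18

Link the given pairs in sequence: alloy-10 < alloy-13; alloy-13 < alloy-14; alloy-14 < alloy-7; alloy-7 < alloy-5; alloy-5 < alloy-12; alloy-12 < alloy-18.
Chaining these gives alloy-10 < alloy-13 < alloy-14 < alloy-7 < alloy-5 < alloy-12 < alloy-18.
So alloy-18 is higher.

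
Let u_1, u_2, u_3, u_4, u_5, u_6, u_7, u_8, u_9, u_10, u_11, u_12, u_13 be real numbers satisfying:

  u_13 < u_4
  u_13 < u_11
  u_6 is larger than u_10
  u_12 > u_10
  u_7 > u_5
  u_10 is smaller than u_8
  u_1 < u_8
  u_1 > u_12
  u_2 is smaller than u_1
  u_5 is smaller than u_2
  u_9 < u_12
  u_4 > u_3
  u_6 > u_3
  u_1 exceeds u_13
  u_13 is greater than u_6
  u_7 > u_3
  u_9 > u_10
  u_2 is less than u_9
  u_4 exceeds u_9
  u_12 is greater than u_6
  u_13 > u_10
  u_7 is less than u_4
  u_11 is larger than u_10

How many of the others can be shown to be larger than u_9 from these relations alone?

4

The elements the relations force above u_9 are u_12, u_1, u_8, u_4 — no chain reaches any other.
That is 4.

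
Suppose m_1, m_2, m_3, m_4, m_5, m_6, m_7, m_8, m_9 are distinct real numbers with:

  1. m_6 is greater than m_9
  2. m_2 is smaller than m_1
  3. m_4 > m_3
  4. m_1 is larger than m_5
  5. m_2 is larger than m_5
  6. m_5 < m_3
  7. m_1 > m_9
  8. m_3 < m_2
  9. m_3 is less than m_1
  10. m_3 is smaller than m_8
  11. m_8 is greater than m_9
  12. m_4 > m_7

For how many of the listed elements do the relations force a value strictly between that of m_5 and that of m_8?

Chaining upward from m_5 reaches: m_3, m_2, m_4, m_1.
Chaining downward from m_8 reaches: m_3, m_9.
Strictly between m_5 and m_8 are those in both lists: m_3 — 1 element.

1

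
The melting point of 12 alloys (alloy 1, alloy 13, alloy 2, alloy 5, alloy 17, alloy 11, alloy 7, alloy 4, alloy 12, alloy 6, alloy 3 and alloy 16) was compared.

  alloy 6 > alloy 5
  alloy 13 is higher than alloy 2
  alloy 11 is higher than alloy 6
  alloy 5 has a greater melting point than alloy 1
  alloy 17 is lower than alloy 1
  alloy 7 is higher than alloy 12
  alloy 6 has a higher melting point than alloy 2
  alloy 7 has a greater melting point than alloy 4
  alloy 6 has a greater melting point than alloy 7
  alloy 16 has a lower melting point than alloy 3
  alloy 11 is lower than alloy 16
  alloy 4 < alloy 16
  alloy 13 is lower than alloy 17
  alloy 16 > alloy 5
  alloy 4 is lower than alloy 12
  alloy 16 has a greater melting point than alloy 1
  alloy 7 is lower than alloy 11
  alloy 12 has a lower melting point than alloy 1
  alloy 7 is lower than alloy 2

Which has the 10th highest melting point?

alloy 7

Piecing the relations together gives one ordering: alloy 4 < alloy 12 < alloy 7 < alloy 2 < alloy 13 < alloy 17 < alloy 1 < alloy 5 < alloy 6 < alloy 11 < alloy 16 < alloy 3.
Counting 10 from the largest end gives alloy 7.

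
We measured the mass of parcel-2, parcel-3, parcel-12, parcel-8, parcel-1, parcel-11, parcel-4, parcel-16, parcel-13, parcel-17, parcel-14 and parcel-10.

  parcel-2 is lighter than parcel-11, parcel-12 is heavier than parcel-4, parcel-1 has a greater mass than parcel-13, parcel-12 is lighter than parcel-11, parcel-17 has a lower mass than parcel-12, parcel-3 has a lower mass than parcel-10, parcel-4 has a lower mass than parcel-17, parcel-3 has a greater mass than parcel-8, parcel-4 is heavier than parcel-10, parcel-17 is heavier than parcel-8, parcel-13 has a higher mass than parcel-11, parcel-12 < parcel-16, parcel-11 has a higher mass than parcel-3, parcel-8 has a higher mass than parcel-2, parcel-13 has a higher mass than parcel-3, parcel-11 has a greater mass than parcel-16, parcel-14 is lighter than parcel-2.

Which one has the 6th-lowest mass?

The consecutive relations fix a unique order: parcel-14 < parcel-2 < parcel-8 < parcel-3 < parcel-10 < parcel-4 < parcel-17 < parcel-12 < parcel-16 < parcel-11 < parcel-13 < parcel-1.
The 6th smallest is parcel-4.

parcel-4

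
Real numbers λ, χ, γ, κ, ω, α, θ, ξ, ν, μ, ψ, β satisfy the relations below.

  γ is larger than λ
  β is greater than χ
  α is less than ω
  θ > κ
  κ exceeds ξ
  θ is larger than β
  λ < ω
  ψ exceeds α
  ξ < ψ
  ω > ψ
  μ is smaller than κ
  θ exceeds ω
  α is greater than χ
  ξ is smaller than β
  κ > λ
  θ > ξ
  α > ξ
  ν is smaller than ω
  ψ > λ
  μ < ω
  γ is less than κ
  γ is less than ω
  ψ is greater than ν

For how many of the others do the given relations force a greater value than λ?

From λ the given relations immediately reach γ, ψ, ω, κ.
From those, θ — 5 in total.
No other element is forced above λ by the given relations, so the count is 5.

5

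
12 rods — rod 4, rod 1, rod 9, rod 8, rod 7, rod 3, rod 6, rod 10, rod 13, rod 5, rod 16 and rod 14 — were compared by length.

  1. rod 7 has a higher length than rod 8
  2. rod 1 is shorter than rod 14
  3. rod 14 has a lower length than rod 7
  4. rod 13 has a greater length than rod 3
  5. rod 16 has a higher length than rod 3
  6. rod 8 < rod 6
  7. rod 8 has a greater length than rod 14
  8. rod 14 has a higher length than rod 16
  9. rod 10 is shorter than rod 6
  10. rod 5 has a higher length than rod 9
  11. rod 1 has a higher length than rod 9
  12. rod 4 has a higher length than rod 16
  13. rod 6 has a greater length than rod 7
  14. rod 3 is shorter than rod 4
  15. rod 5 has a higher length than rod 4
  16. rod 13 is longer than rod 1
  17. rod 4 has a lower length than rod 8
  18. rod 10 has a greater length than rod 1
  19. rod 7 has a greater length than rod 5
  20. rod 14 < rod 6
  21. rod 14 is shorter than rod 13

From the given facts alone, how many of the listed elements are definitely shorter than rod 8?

6

The elements the relations force below rod 8 are rod 3, rod 9, rod 16, rod 4, rod 1, rod 14 — no chain reaches any other.
That is 6.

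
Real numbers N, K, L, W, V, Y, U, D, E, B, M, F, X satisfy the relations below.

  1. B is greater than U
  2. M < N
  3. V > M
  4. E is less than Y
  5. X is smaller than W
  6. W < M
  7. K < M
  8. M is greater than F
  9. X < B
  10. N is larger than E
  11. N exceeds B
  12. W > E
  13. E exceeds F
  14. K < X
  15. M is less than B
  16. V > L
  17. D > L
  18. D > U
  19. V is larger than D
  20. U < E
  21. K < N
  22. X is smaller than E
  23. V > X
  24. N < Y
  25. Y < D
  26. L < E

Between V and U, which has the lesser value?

U < E and E < W give U < W.
Then W < M extends the chain to M.
With M < B: U < E < W < M < B.
Then B < N extends the chain to N.
With N < Y: U < E < W < M < B < N < Y.
Then Y < D extends the chain to D.
Then D < V extends the chain to V.
So U < V; U is the smaller of the two.

U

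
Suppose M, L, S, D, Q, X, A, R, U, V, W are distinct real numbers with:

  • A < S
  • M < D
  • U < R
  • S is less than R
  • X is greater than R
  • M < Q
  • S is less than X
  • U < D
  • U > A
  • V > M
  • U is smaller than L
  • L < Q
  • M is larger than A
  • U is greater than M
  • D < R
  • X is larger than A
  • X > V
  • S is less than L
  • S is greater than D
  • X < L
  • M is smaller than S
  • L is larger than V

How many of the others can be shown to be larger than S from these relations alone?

4

The elements the relations force above S are R, X, L, Q — no chain reaches any other.
That is 4.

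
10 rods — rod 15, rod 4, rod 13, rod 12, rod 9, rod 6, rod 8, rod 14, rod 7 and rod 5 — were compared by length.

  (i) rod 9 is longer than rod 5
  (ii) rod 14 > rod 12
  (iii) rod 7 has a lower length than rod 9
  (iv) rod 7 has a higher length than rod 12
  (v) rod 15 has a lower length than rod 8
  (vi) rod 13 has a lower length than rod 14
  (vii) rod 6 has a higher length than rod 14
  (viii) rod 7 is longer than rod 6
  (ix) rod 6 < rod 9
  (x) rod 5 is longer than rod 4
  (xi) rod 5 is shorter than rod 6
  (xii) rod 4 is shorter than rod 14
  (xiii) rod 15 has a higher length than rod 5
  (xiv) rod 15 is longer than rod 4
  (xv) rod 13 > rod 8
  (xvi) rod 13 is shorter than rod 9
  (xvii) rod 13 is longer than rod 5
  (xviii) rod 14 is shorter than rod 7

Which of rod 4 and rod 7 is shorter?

The relevant relations are rod 4 < rod 5; rod 5 < rod 15; rod 15 < rod 8; rod 8 < rod 13; rod 13 < rod 14; rod 14 < rod 6; rod 6 < rod 7.
Together: rod 4 < rod 5 < rod 15 < rod 8 < rod 13 < rod 14 < rod 6 < rod 7.
So rod 4 < rod 7; rod 4 is the shorter of the two.

rod 4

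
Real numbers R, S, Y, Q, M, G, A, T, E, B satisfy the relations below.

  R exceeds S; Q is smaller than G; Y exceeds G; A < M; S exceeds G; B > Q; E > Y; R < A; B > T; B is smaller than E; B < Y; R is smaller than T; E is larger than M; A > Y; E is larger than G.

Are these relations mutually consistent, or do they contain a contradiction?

Every relation is compatible with Q < G < S < R < T < B < Y < A < M < E; the set is consistent.

consistent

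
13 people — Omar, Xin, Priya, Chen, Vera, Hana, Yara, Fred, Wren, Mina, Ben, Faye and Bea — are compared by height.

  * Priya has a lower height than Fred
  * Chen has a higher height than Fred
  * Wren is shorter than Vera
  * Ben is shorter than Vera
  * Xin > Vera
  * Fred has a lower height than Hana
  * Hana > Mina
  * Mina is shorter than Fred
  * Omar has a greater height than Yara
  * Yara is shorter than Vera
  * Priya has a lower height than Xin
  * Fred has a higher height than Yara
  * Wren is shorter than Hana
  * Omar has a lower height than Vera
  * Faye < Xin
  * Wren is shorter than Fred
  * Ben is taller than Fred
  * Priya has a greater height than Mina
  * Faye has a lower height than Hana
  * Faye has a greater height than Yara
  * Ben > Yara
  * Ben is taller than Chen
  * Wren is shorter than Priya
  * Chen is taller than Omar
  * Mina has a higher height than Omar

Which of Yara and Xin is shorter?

Yara

Yara < Omar and Omar < Mina give Yara < Mina.
Then Mina < Priya extends the chain to Priya.
With Priya < Fred: Yara < Omar < Mina < Priya < Fred.
With Fred < Chen: Yara < Omar < Mina < Priya < Fred < Chen.
Then Chen < Ben extends the chain to Ben.
With Ben < Vera: Yara < Omar < Mina < Priya < Fred < Chen < Ben < Vera.
Then Vera < Xin extends the chain to Xin.
So Yara < Xin; Yara is the shorter of the two.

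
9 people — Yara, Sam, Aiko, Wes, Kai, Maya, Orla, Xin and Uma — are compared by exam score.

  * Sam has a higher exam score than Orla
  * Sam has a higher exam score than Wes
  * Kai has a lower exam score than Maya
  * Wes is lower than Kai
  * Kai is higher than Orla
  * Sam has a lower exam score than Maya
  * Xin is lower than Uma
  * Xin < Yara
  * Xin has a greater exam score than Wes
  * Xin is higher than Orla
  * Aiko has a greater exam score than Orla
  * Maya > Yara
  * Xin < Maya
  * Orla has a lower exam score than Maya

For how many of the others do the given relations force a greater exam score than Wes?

Directly above Wes: Xin, Sam, Kai.
One step further: Yara, Uma, Maya (6 so far).
Nothing else is reachable above Wes; 6 in all.

6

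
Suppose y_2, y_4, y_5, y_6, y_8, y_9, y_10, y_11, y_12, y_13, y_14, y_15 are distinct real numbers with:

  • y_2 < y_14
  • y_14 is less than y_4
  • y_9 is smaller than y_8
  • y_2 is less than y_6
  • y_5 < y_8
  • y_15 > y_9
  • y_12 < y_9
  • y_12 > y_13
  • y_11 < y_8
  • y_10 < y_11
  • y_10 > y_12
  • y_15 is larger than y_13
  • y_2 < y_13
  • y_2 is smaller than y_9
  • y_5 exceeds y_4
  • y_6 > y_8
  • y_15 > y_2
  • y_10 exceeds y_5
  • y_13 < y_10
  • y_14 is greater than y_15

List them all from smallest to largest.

y_2 < y_13 < y_12 < y_9 < y_15 < y_14 < y_4 < y_5 < y_10 < y_11 < y_8 < y_6

The consecutive links are each given: y_2 < y_13; y_13 < y_12; y_12 < y_9; y_9 < y_15; y_15 < y_14; y_14 < y_4; y_4 < y_5; y_5 < y_10; y_10 < y_11; y_11 < y_8; y_8 < y_6.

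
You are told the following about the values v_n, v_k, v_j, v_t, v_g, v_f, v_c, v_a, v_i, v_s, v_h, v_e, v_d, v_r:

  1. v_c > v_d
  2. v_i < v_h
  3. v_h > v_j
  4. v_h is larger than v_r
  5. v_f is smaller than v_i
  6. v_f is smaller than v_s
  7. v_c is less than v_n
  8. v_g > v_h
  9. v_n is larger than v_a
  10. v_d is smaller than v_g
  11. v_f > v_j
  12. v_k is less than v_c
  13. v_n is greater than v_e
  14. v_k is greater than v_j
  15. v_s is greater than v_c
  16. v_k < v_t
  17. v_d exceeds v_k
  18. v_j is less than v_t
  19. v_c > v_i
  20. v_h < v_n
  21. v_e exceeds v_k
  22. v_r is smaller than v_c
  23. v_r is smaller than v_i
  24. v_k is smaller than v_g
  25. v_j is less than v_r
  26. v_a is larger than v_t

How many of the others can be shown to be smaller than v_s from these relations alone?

7

From v_s the given relations immediately reach v_f, v_c.
From those, v_j, v_r, v_k, v_i, v_d — 7 in total.
No other element is forced below v_s by the given relations, so the count is 7.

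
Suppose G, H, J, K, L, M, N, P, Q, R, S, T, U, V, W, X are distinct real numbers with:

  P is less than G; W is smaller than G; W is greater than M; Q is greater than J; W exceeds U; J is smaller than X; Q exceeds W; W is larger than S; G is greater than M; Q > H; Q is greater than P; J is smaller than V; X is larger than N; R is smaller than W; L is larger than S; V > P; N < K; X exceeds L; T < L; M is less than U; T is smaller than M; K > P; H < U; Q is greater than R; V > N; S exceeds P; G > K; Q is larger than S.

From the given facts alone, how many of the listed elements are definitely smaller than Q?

9

The elements the relations force below Q are P, S, R, T, H, J, M, U, W — no chain reaches any other.
That is 9.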